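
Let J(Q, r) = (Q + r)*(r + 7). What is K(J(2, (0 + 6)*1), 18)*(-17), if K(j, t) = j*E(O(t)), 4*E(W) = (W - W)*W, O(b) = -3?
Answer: 0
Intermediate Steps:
E(W) = 0 (E(W) = ((W - W)*W)/4 = (0*W)/4 = (1/4)*0 = 0)
J(Q, r) = (7 + r)*(Q + r) (J(Q, r) = (Q + r)*(7 + r) = (7 + r)*(Q + r))
K(j, t) = 0 (K(j, t) = j*0 = 0)
K(J(2, (0 + 6)*1), 18)*(-17) = 0*(-17) = 0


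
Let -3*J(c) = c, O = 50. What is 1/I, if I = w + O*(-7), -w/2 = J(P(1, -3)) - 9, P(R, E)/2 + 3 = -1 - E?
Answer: -3/1000 ≈ -0.0030000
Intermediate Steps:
P(R, E) = -8 - 2*E (P(R, E) = -6 + 2*(-1 - E) = -6 + (-2 - 2*E) = -8 - 2*E)
J(c) = -c/3
w = 50/3 (w = -2*(-(-8 - 2*(-3))/3 - 9) = -2*(-(-8 + 6)/3 - 9) = -2*(-⅓*(-2) - 9) = -2*(⅔ - 9) = -2*(-25/3) = 50/3 ≈ 16.667)
I = -1000/3 (I = 50/3 + 50*(-7) = 50/3 - 350 = -1000/3 ≈ -333.33)
1/I = 1/(-1000/3) = -3/1000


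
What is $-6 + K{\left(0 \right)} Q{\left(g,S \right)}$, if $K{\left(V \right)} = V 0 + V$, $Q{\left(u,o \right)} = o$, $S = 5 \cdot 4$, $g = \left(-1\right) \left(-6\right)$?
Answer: $-6$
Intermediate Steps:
$g = 6$
$S = 20$
$K{\left(V \right)} = V$ ($K{\left(V \right)} = 0 + V = V$)
$-6 + K{\left(0 \right)} Q{\left(g,S \right)} = -6 + 0 \cdot 20 = -6 + 0 = -6$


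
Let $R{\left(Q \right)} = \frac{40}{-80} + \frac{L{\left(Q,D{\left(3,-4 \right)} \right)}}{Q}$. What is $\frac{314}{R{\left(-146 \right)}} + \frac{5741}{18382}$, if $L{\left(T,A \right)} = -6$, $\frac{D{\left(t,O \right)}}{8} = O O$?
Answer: $- \frac{842319761}{1231594} \approx -683.93$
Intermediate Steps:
$D{\left(t,O \right)} = 8 O^{2}$ ($D{\left(t,O \right)} = 8 O O = 8 O^{2}$)
$R{\left(Q \right)} = - \frac{1}{2} - \frac{6}{Q}$ ($R{\left(Q \right)} = \frac{40}{-80} - \frac{6}{Q} = 40 \left(- \frac{1}{80}\right) - \frac{6}{Q} = - \frac{1}{2} - \frac{6}{Q}$)
$\frac{314}{R{\left(-146 \right)}} + \frac{5741}{18382} = \frac{314}{\frac{1}{2} \frac{1}{-146} \left(-12 - -146\right)} + \frac{5741}{18382} = \frac{314}{\frac{1}{2} \left(- \frac{1}{146}\right) \left(-12 + 146\right)} + 5741 \cdot \frac{1}{18382} = \frac{314}{\frac{1}{2} \left(- \frac{1}{146}\right) 134} + \frac{5741}{18382} = \frac{314}{- \frac{67}{146}} + \frac{5741}{18382} = 314 \left(- \frac{146}{67}\right) + \frac{5741}{18382} = - \frac{45844}{67} + \frac{5741}{18382} = - \frac{842319761}{1231594}$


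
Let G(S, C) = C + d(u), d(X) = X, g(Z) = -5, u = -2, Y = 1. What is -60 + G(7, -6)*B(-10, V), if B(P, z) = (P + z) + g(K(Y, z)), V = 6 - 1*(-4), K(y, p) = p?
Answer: -20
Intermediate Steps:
G(S, C) = -2 + C (G(S, C) = C - 2 = -2 + C)
V = 10 (V = 6 + 4 = 10)
B(P, z) = -5 + P + z (B(P, z) = (P + z) - 5 = -5 + P + z)
-60 + G(7, -6)*B(-10, V) = -60 + (-2 - 6)*(-5 - 10 + 10) = -60 - 8*(-5) = -60 + 40 = -20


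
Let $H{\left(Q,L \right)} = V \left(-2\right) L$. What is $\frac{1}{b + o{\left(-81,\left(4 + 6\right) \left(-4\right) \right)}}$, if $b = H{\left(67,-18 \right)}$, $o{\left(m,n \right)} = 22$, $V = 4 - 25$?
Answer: $- \frac{1}{734} \approx -0.0013624$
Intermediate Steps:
$V = -21$ ($V = 4 - 25 = -21$)
$H{\left(Q,L \right)} = 42 L$ ($H{\left(Q,L \right)} = \left(-21\right) \left(-2\right) L = 42 L$)
$b = -756$ ($b = 42 \left(-18\right) = -756$)
$\frac{1}{b + o{\left(-81,\left(4 + 6\right) \left(-4\right) \right)}} = \frac{1}{-756 + 22} = \frac{1}{-734} = - \frac{1}{734}$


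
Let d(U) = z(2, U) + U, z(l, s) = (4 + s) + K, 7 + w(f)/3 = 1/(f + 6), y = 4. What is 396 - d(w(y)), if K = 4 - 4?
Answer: 2167/5 ≈ 433.40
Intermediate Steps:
K = 0
w(f) = -21 + 3/(6 + f) (w(f) = -21 + 3/(f + 6) = -21 + 3/(6 + f))
z(l, s) = 4 + s (z(l, s) = (4 + s) + 0 = 4 + s)
d(U) = 4 + 2*U (d(U) = (4 + U) + U = 4 + 2*U)
396 - d(w(y)) = 396 - (4 + 2*(3*(-41 - 7*4)/(6 + 4))) = 396 - (4 + 2*(3*(-41 - 28)/10)) = 396 - (4 + 2*(3*(⅒)*(-69))) = 396 - (4 + 2*(-207/10)) = 396 - (4 - 207/5) = 396 - 1*(-187/5) = 396 + 187/5 = 2167/5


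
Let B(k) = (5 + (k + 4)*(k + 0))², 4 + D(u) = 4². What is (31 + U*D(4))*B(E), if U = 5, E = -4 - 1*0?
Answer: 2275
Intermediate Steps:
D(u) = 12 (D(u) = -4 + 4² = -4 + 16 = 12)
E = -4 (E = -4 + 0 = -4)
B(k) = (5 + k*(4 + k))² (B(k) = (5 + (4 + k)*k)² = (5 + k*(4 + k))²)
(31 + U*D(4))*B(E) = (31 + 5*12)*(5 + (-4)² + 4*(-4))² = (31 + 60)*(5 + 16 - 16)² = 91*5² = 91*25 = 2275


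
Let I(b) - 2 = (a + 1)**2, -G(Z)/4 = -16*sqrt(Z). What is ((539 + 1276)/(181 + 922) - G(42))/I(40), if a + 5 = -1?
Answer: 605/9927 - 64*sqrt(42)/27 ≈ -15.301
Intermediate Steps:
a = -6 (a = -5 - 1 = -6)
G(Z) = 64*sqrt(Z) (G(Z) = -(-64)*sqrt(Z) = 64*sqrt(Z))
I(b) = 27 (I(b) = 2 + (-6 + 1)**2 = 2 + (-5)**2 = 2 + 25 = 27)
((539 + 1276)/(181 + 922) - G(42))/I(40) = ((539 + 1276)/(181 + 922) - 64*sqrt(42))/27 = (1815/1103 - 64*sqrt(42))*(1/27) = 605/9927 - 64*sqrt(42)/27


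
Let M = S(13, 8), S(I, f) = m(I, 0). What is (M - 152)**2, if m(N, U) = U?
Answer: 23104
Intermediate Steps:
S(I, f) = 0
M = 0
(M - 152)**2 = (0 - 152)**2 = (-152)**2 = 23104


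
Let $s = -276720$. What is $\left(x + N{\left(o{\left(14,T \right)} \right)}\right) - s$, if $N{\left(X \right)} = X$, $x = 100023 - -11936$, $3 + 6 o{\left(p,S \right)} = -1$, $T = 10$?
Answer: $\frac{1166035}{3} \approx 3.8868 \cdot 10^{5}$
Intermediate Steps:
$o{\left(p,S \right)} = - \frac{2}{3}$ ($o{\left(p,S \right)} = - \frac{1}{2} + \frac{1}{6} \left(-1\right) = - \frac{1}{2} - \frac{1}{6} = - \frac{2}{3}$)
$x = 111959$ ($x = 100023 + 11936 = 111959$)
$\left(x + N{\left(o{\left(14,T \right)} \right)}\right) - s = \left(111959 - \frac{2}{3}\right) - -276720 = \frac{335875}{3} + 276720 = \frac{1166035}{3}$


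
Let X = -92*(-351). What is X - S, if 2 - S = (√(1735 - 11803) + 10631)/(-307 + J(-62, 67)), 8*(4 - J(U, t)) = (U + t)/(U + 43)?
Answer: 1485370878/46051 - 304*I*√2517/46051 ≈ 32255.0 - 0.33119*I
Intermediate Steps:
X = 32292
J(U, t) = 4 - (U + t)/(8*(43 + U)) (J(U, t) = 4 - (U + t)/(8*(U + 43)) = 4 - (U + t)/(8*(43 + U)))
S = 1708014/46051 + 304*I*√2517/46051 (S = 2 - (√(1735 - 11803) + 10631)/(-307 + (1376 - 1*67 + 31*(-62))/(8*(43 - 62))) = 2 - (√(-10068) + 10631)/(-307 + (⅛)*(1376 - 67 - 1922)/(-19)) = 2 - (2*I*√2517 + 10631)/(-307 + (⅛)*(-1/19)*(-613)) = 2 - (10631 + 2*I*√2517)/(-307 + 613/152) = 2 - (10631 + 2*I*√2517)/(-46051/152) = 2 - (10631 + 2*I*√2517)*(-152)/46051 = 2 - (-1615912/46051 - 304*I*√2517/46051) = 2 + (1615912/46051 + 304*I*√2517/46051) = 1708014/46051 + 304*I*√2517/46051 ≈ 37.09 + 0.33119*I)
X - S = 32292 - (1708014/46051 + 304*I*√2517/46051) = 32292 + (-1708014/46051 - 304*I*√2517/46051) = 1485370878/46051 - 304*I*√2517/46051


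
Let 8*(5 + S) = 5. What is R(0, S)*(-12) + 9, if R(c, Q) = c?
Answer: 9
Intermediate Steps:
S = -35/8 (S = -5 + (⅛)*5 = -5 + 5/8 = -35/8 ≈ -4.3750)
R(0, S)*(-12) + 9 = 0*(-12) + 9 = 0 + 9 = 9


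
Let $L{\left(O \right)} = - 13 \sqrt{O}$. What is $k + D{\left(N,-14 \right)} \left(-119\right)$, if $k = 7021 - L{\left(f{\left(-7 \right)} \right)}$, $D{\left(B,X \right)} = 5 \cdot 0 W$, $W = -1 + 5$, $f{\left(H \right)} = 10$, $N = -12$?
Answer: $7021 + 13 \sqrt{10} \approx 7062.1$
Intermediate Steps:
$W = 4$
$D{\left(B,X \right)} = 0$ ($D{\left(B,X \right)} = 5 \cdot 0 \cdot 4 = 0 \cdot 4 = 0$)
$k = 7021 + 13 \sqrt{10}$ ($k = 7021 - - 13 \sqrt{10} = 7021 + 13 \sqrt{10} \approx 7062.1$)
$k + D{\left(N,-14 \right)} \left(-119\right) = \left(7021 + 13 \sqrt{10}\right) + 0 \left(-119\right) = \left(7021 + 13 \sqrt{10}\right) + 0 = 7021 + 13 \sqrt{10}$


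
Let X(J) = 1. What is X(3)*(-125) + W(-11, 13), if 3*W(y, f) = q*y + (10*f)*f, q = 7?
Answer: 1238/3 ≈ 412.67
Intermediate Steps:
W(y, f) = 7*y/3 + 10*f²/3 (W(y, f) = (7*y + (10*f)*f)/3 = (7*y + 10*f²)/3 = 7*y/3 + 10*f²/3)
X(3)*(-125) + W(-11, 13) = 1*(-125) + ((7/3)*(-11) + (10/3)*13²) = -125 + (-77/3 + (10/3)*169) = -125 + (-77/3 + 1690/3) = -125 + 1613/3 = 1238/3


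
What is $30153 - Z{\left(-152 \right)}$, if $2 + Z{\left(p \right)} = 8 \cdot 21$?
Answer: $29987$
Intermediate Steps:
$Z{\left(p \right)} = 166$ ($Z{\left(p \right)} = -2 + 8 \cdot 21 = -2 + 168 = 166$)
$30153 - Z{\left(-152 \right)} = 30153 - 166 = 29987$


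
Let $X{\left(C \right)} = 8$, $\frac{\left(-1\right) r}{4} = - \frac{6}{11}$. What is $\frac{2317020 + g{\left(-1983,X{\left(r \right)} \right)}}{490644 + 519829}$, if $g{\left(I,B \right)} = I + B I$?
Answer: $\frac{2299173}{1010473} \approx 2.2753$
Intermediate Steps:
$r = \frac{24}{11}$ ($r = - 4 \left(- \frac{6}{11}\right) = - 4 \left(\left(-6\right) \frac{1}{11}\right) = \left(-4\right) \left(- \frac{6}{11}\right) = \frac{24}{11} \approx 2.1818$)
$\frac{2317020 + g{\left(-1983,X{\left(r \right)} \right)}}{490644 + 519829} = \frac{2317020 - 1983 \left(1 + 8\right)}{490644 + 519829} = \frac{2317020 - 17847}{1010473} = \left(2317020 - 17847\right) \frac{1}{1010473} = 2299173 \cdot \frac{1}{1010473} = \frac{2299173}{1010473}$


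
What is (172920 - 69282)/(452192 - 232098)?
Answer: 51819/110047 ≈ 0.47088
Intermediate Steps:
(172920 - 69282)/(452192 - 232098) = 103638/220094 = 103638*(1/220094) = 51819/110047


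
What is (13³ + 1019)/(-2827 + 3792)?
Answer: 3216/965 ≈ 3.3326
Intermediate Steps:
(13³ + 1019)/(-2827 + 3792) = (2197 + 1019)/965 = 3216*(1/965) = 3216/965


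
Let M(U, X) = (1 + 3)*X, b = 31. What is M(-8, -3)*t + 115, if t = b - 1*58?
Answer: 439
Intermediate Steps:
M(U, X) = 4*X
t = -27 (t = 31 - 1*58 = 31 - 58 = -27)
M(-8, -3)*t + 115 = (4*(-3))*(-27) + 115 = -12*(-27) + 115 = 324 + 115 = 439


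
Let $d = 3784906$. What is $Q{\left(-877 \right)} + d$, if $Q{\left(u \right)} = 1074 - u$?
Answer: $3786857$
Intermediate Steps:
$Q{\left(-877 \right)} + d = \left(1074 - -877\right) + 3784906 = \left(1074 + 877\right) + 3784906 = 1951 + 3784906 = 3786857$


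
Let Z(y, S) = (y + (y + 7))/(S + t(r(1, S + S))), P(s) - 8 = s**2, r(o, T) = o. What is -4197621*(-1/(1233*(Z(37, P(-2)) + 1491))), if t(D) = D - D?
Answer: 5596828/2462301 ≈ 2.2730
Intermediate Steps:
t(D) = 0
P(s) = 8 + s**2
Z(y, S) = (7 + 2*y)/S (Z(y, S) = (y + (y + 7))/(S + 0) = (y + (7 + y))/S = (7 + 2*y)/S)
-4197621*(-1/(1233*(Z(37, P(-2)) + 1491))) = -4197621*(-1/(1233*((7 + 2*37)/(8 + (-2)**2) + 1491))) = -4197621*(-1/(1233*((7 + 74)/(8 + 4) + 1491))) = -4197621*(-1/(1233*(81/12 + 1491))) = -4197621*(-1/(1233*((1/12)*81 + 1491))) = -4197621*(-1/(1233*(27/4 + 1491))) = -4197621/((5991/4)*(-1233)) = -4197621/(-7386903/4) = -4197621*(-4/7386903) = 5596828/2462301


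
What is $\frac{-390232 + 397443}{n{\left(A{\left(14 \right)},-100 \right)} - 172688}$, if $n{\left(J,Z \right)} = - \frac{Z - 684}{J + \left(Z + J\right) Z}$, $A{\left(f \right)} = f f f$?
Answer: $- \frac{235850177}{5648106514} \approx -0.041757$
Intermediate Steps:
$A{\left(f \right)} = f^{3}$ ($A{\left(f \right)} = f^{2} f = f^{3}$)
$n{\left(J,Z \right)} = - \frac{-684 + Z}{J + Z \left(J + Z\right)}$ ($n{\left(J,Z \right)} = - \frac{-684 + Z}{J + \left(J + Z\right) Z} = - \frac{-684 + Z}{J + Z \left(J + Z\right)}$)
$\frac{-390232 + 397443}{n{\left(A{\left(14 \right)},-100 \right)} - 172688} = \frac{-390232 + 397443}{\frac{684 - -100}{14^{3} + \left(-100\right)^{2} + 14^{3} \left(-100\right)} - 172688} = \frac{7211}{\frac{684 + 100}{2744 + 10000 + 2744 \left(-100\right)} - 172688} = \frac{7211}{\frac{1}{2744 + 10000 - 274400} \cdot 784 - 172688} = \frac{7211}{\frac{1}{-261656} \cdot 784 - 172688} = \frac{7211}{\left(- \frac{1}{261656}\right) 784 - 172688} = \frac{7211}{- \frac{98}{32707} - 172688} = \frac{7211}{- \frac{5648106514}{32707}} = 7211 \left(- \frac{32707}{5648106514}\right) = - \frac{235850177}{5648106514}$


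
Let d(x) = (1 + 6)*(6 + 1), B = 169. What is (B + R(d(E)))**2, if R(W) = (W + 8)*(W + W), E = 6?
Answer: 33120025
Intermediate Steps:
d(x) = 49 (d(x) = 7*7 = 49)
R(W) = 2*W*(8 + W) (R(W) = (8 + W)*(2*W) = 2*W*(8 + W))
(B + R(d(E)))**2 = (169 + 2*49*(8 + 49))**2 = (169 + 2*49*57)**2 = (169 + 5586)**2 = 5755**2 = 33120025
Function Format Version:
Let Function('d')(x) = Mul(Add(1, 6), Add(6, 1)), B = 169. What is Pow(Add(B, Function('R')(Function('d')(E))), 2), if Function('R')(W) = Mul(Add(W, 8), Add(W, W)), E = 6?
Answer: 33120025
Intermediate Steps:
Function('d')(x) = 49 (Function('d')(x) = Mul(7, 7) = 49)
Function('R')(W) = Mul(2, W, Add(8, W)) (Function('R')(W) = Mul(Add(8, W), Mul(2, W)) = Mul(2, W, Add(8, W)))
Pow(Add(B, Function('R')(Function('d')(E))), 2) = Pow(Add(169, Mul(2, 49, Add(8, 49))), 2) = Pow(Add(169, Mul(2, 49, 57)), 2) = Pow(Add(169, 5586), 2) = Pow(5755, 2) = 33120025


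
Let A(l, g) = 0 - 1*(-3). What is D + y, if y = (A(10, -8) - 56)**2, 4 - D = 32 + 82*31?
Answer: 239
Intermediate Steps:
A(l, g) = 3 (A(l, g) = 0 + 3 = 3)
D = -2570 (D = 4 - (32 + 82*31) = 4 - (32 + 2542) = 4 - 1*2574 = 4 - 2574 = -2570)
y = 2809 (y = (3 - 56)**2 = (-53)**2 = 2809)
D + y = -2570 + 2809 = 239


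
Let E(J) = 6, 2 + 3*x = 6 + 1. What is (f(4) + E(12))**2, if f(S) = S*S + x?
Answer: 5041/9 ≈ 560.11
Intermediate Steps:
x = 5/3 (x = -2/3 + (6 + 1)/3 = -2/3 + (1/3)*7 = -2/3 + 7/3 = 5/3 ≈ 1.6667)
f(S) = 5/3 + S**2 (f(S) = S*S + 5/3 = S**2 + 5/3 = 5/3 + S**2)
(f(4) + E(12))**2 = ((5/3 + 4**2) + 6)**2 = ((5/3 + 16) + 6)**2 = (53/3 + 6)**2 = (71/3)**2 = 5041/9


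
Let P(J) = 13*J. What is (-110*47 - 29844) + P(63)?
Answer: -34195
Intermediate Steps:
(-110*47 - 29844) + P(63) = (-110*47 - 29844) + 13*63 = (-5170 - 29844) + 819 = -35014 + 819 = -34195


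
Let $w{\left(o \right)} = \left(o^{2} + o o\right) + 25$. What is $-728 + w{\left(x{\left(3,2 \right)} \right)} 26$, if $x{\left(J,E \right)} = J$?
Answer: $390$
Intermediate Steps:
$w{\left(o \right)} = 25 + 2 o^{2}$ ($w{\left(o \right)} = \left(o^{2} + o^{2}\right) + 25 = 2 o^{2} + 25 = 25 + 2 o^{2}$)
$-728 + w{\left(x{\left(3,2 \right)} \right)} 26 = -728 + \left(25 + 2 \cdot 3^{2}\right) 26 = -728 + \left(25 + 2 \cdot 9\right) 26 = -728 + \left(25 + 18\right) 26 = -728 + 43 \cdot 26 = -728 + 1118 = 390$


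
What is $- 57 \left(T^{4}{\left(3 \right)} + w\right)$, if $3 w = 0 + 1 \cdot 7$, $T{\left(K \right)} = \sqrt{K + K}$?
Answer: $-2185$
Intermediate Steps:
$T{\left(K \right)} = \sqrt{2} \sqrt{K}$ ($T{\left(K \right)} = \sqrt{2 K} = \sqrt{2} \sqrt{K}$)
$w = \frac{7}{3}$ ($w = \frac{0 + 1 \cdot 7}{3} = \frac{0 + 7}{3} = \frac{1}{3} \cdot 7 = \frac{7}{3} \approx 2.3333$)
$- 57 \left(T^{4}{\left(3 \right)} + w\right) = - 57 \left(\left(\sqrt{2} \sqrt{3}\right)^{4} + \frac{7}{3}\right) = - 57 \left(\left(\sqrt{6}\right)^{4} + \frac{7}{3}\right) = - 57 \left(36 + \frac{7}{3}\right) = \left(-57\right) \frac{115}{3} = -2185$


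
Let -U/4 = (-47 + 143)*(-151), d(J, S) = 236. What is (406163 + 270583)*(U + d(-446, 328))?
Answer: 39400152120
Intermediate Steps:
U = 57984 (U = -4*(-47 + 143)*(-151) = -384*(-151) = -4*(-14496) = 57984)
(406163 + 270583)*(U + d(-446, 328)) = (406163 + 270583)*(57984 + 236) = 676746*58220 = 39400152120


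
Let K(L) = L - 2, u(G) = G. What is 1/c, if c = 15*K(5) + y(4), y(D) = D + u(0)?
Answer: 1/49 ≈ 0.020408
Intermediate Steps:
K(L) = -2 + L
y(D) = D (y(D) = D + 0 = D)
c = 49 (c = 15*(-2 + 5) + 4 = 15*3 + 4 = 45 + 4 = 49)
1/c = 1/49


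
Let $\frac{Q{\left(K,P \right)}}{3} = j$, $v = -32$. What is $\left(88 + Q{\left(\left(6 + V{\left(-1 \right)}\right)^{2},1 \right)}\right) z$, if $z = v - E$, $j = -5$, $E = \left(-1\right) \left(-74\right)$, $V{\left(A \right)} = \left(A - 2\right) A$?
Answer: $-7738$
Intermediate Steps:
$V{\left(A \right)} = A \left(-2 + A\right)$ ($V{\left(A \right)} = \left(-2 + A\right) A = A \left(-2 + A\right)$)
$E = 74$
$z = -106$ ($z = -32 - 74 = -106$)
$Q{\left(K,P \right)} = -15$ ($Q{\left(K,P \right)} = 3 \left(-5\right) = -15$)
$\left(88 + Q{\left(\left(6 + V{\left(-1 \right)}\right)^{2},1 \right)}\right) z = \left(88 - 15\right) \left(-106\right) = 73 \left(-106\right) = -7738$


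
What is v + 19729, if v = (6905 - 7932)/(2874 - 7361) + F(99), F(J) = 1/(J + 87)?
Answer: 16465663787/834582 ≈ 19729.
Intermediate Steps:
F(J) = 1/(87 + J)
v = 195509/834582 (v = (6905 - 7932)/(2874 - 7361) + 1/(87 + 99) = -1027/(-4487) + 1/186 = -1027*(-1/4487) + 1/186 = 1027/4487 + 1/186 = 195509/834582 ≈ 0.23426)
v + 19729 = 195509/834582 + 19729 = 16465663787/834582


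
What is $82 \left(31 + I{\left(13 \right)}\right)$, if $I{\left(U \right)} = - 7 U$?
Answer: $-4920$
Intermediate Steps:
$82 \left(31 + I{\left(13 \right)}\right) = 82 \left(31 - 91\right) = 82 \left(-60\right) = -4920$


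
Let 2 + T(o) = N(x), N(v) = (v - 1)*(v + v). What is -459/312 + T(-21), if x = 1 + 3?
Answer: 2135/104 ≈ 20.529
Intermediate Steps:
x = 4
N(v) = 2*v*(-1 + v) (N(v) = (-1 + v)*(2*v) = 2*v*(-1 + v))
T(o) = 22 (T(o) = -2 + 2*4*(-1 + 4) = -2 + 2*4*3 = -2 + 24 = 22)
-459/312 + T(-21) = -459/312 + 22 = -459*1/312 + 22 = -153/104 + 22 = 2135/104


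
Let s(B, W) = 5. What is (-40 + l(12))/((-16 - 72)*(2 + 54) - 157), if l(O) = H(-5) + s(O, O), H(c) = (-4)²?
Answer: 19/5085 ≈ 0.0037365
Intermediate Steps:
H(c) = 16
l(O) = 21 (l(O) = 16 + 5 = 21)
(-40 + l(12))/((-16 - 72)*(2 + 54) - 157) = (-40 + 21)/((-16 - 72)*(2 + 54) - 157) = -19/(-88*56 - 157) = -19/(-4928 - 157) = -19/(-5085) = -19*(-1/5085) = 19/5085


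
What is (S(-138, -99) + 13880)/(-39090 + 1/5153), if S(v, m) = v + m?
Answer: -70302379/201430769 ≈ -0.34902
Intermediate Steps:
S(v, m) = m + v
(S(-138, -99) + 13880)/(-39090 + 1/5153) = ((-99 - 138) + 13880)/(-39090 + 1/5153) = (-237 + 13880)/(-39090 + 1/5153) = 13643/(-201430769/5153) = 13643*(-5153/201430769) = -70302379/201430769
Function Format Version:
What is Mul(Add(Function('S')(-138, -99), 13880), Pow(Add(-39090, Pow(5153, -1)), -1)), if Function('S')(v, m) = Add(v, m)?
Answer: Rational(-70302379, 201430769) ≈ -0.34902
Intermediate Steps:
Function('S')(v, m) = Add(m, v)
Mul(Add(Function('S')(-138, -99), 13880), Pow(Add(-39090, Pow(5153, -1)), -1)) = Mul(Add(Add(-99, -138), 13880), Pow(Add(-39090, Pow(5153, -1)), -1)) = Mul(Add(-237, 13880), Pow(Add(-39090, Rational(1, 5153)), -1)) = Mul(13643, Pow(Rational(-201430769, 5153), -1)) = Mul(13643, Rational(-5153, 201430769)) = Rational(-70302379, 201430769)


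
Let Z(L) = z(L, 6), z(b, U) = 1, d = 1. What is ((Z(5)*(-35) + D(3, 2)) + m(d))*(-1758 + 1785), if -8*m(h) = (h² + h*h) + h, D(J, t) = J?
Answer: -6993/8 ≈ -874.13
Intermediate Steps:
Z(L) = 1
m(h) = -h²/4 - h/8 (m(h) = -((h² + h*h) + h)/8 = -((h² + h²) + h)/8 = -(2*h² + h)/8 = -(h + 2*h²)/8 = -h²/4 - h/8)
((Z(5)*(-35) + D(3, 2)) + m(d))*(-1758 + 1785) = ((1*(-35) + 3) - ⅛*1*(1 + 2*1))*(-1758 + 1785) = ((-35 + 3) - ⅛*1*(1 + 2))*27 = (-32 - ⅛*1*3)*27 = (-32 - 3/8)*27 = -259/8*27 = -6993/8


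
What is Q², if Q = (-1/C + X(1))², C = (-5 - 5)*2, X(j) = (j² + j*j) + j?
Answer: 13845841/160000 ≈ 86.536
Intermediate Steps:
X(j) = j + 2*j² (X(j) = (j² + j²) + j = 2*j² + j = j + 2*j²)
C = -20 (C = -10*2 = -20)
Q = 3721/400 (Q = (-1/(-20) + 1*(1 + 2*1))² = (-1*(-1/20) + 1*(1 + 2))² = (1/20 + 1*3)² = (1/20 + 3)² = (61/20)² = 3721/400 ≈ 9.3025)
Q² = (3721/400)² = 13845841/160000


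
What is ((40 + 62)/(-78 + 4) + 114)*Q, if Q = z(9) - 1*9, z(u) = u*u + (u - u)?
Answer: 300024/37 ≈ 8108.8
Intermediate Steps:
z(u) = u**2 (z(u) = u**2 + 0 = u**2)
Q = 72 (Q = 9**2 - 1*9 = 81 - 9 = 72)
((40 + 62)/(-78 + 4) + 114)*Q = ((40 + 62)/(-78 + 4) + 114)*72 = (102/(-74) + 114)*72 = (102*(-1/74) + 114)*72 = (-51/37 + 114)*72 = (4167/37)*72 = 300024/37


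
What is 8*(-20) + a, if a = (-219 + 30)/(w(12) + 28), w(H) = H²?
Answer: -27709/172 ≈ -161.10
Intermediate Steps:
a = -189/172 (a = (-219 + 30)/(12² + 28) = -189/(144 + 28) = -189/172 ≈ -1.0988)
8*(-20) + a = 8*(-20) - 189/172 = -160 - 189/172 = -27709/172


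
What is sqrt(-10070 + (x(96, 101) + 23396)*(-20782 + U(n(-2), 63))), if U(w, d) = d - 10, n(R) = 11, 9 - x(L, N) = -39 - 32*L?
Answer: I*sqrt(549660234) ≈ 23445.0*I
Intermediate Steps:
x(L, N) = 48 + 32*L (x(L, N) = 9 - (-39 - 32*L) = 9 + (39 + 32*L) = 48 + 32*L)
U(w, d) = -10 + d
sqrt(-10070 + (x(96, 101) + 23396)*(-20782 + U(n(-2), 63))) = sqrt(-10070 + ((48 + 32*96) + 23396)*(-20782 + (-10 + 63))) = sqrt(-10070 + ((48 + 3072) + 23396)*(-20782 + 53)) = sqrt(-10070 + (3120 + 23396)*(-20729)) = sqrt(-10070 + 26516*(-20729)) = sqrt(-10070 - 549650164) = sqrt(-549660234) = I*sqrt(549660234)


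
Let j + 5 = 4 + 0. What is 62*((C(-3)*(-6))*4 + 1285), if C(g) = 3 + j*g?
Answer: 70742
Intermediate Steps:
j = -1 (j = -5 + (4 + 0) = -5 + 4 = -1)
C(g) = 3 - g
62*((C(-3)*(-6))*4 + 1285) = 62*(((3 - 1*(-3))*(-6))*4 + 1285) = 62*(((3 + 3)*(-6))*4 + 1285) = 62*((6*(-6))*4 + 1285) = 62*(-36*4 + 1285) = 62*(-144 + 1285) = 62*1141 = 70742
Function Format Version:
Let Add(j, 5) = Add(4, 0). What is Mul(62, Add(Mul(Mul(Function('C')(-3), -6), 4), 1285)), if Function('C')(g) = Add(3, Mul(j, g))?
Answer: 70742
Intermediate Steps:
j = -1 (j = Add(-5, Add(4, 0)) = Add(-5, 4) = -1)
Function('C')(g) = Add(3, Mul(-1, g))
Mul(62, Add(Mul(Mul(Function('C')(-3), -6), 4), 1285)) = Mul(62, Add(Mul(Mul(Add(3, Mul(-1, -3)), -6), 4), 1285)) = Mul(62, Add(Mul(Mul(Add(3, 3), -6), 4), 1285)) = Mul(62, Add(Mul(Mul(6, -6), 4), 1285)) = Mul(62, Add(Mul(-36, 4), 1285)) = Mul(62, Add(-144, 1285)) = Mul(62, 1141) = 70742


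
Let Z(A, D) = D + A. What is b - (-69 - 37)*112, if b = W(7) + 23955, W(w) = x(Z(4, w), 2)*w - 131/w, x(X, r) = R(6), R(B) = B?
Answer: 250952/7 ≈ 35850.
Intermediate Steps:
Z(A, D) = A + D
x(X, r) = 6
W(w) = -131/w + 6*w (W(w) = 6*w - 131/w = -131/w + 6*w)
b = 167848/7 (b = (-131/7 + 6*7) + 23955 = (-131*⅐ + 42) + 23955 = (-131/7 + 42) + 23955 = 163/7 + 23955 = 167848/7 ≈ 23978.)
b - (-69 - 37)*112 = 167848/7 - (-69 - 37)*112 = 167848/7 - (-106)*112 = 167848/7 - 1*(-11872) = 167848/7 + 11872 = 250952/7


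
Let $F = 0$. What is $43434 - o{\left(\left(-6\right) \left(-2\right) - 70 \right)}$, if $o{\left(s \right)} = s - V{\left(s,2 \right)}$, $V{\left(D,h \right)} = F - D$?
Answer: $43550$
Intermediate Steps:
$V{\left(D,h \right)} = - D$ ($V{\left(D,h \right)} = 0 - D = - D$)
$o{\left(s \right)} = 2 s$ ($o{\left(s \right)} = s - - s = s + s = 2 s$)
$43434 - o{\left(\left(-6\right) \left(-2\right) - 70 \right)} = 43434 - 2 \left(\left(-6\right) \left(-2\right) - 70\right) = 43434 - 2 \left(12 - 70\right) = 43434 - 2 \left(-58\right) = 43434 - -116 = 43434 + 116 = 43550$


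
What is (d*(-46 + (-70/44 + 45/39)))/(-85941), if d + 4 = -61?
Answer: -22135/630234 ≈ -0.035122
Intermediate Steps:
d = -65 (d = -4 - 61 = -65)
(d*(-46 + (-70/44 + 45/39)))/(-85941) = -65*(-46 + (-70/44 + 45/39))/(-85941) = -65*(-46 + (-70*1/44 + 45*(1/39)))*(-1/85941) = -65*(-46 + (-35/22 + 15/13))*(-1/85941) = -65*(-46 - 125/286)*(-1/85941) = -65*(-13281/286)*(-1/85941) = (66405/22)*(-1/85941) = -22135/630234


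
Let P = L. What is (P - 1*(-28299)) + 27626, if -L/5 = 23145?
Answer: -59800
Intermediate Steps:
L = -115725 (L = -5*23145 = -115725)
P = -115725
(P - 1*(-28299)) + 27626 = (-115725 - 1*(-28299)) + 27626 = (-115725 + 28299) + 27626 = -87426 + 27626 = -59800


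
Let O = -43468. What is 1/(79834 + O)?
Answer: 1/36366 ≈ 2.7498e-5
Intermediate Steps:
1/(79834 + O) = 1/(79834 - 43468) = 1/36366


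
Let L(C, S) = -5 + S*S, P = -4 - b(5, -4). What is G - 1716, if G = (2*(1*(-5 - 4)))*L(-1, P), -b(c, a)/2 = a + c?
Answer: -1698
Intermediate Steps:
b(c, a) = -2*a - 2*c (b(c, a) = -2*(a + c) = -2*a - 2*c)
P = -2 (P = -4 - (-2*(-4) - 2*5) = -4 - (8 - 10) = -4 - 1*(-2) = -4 + 2 = -2)
L(C, S) = -5 + S²
G = 18 (G = (2*(1*(-5 - 4)))*(-5 + (-2)²) = (2*(1*(-9)))*(-5 + 4) = (2*(-9))*(-1) = -18*(-1) = 18)
G - 1716 = 18 - 1716 = -1698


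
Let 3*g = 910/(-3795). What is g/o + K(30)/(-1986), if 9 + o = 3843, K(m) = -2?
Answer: 1424882/1444817979 ≈ 0.00098620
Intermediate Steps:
g = -182/2277 (g = (910/(-3795))/3 = (910*(-1/3795))/3 = (⅓)*(-182/759) = -182/2277 ≈ -0.079930)
o = 3834 (o = -9 + 3843 = 3834)
g/o + K(30)/(-1986) = -182/2277/3834 - 2/(-1986) = -182/2277*1/3834 - 2*(-1/1986) = -91/4365009 + 1/993 = 1424882/1444817979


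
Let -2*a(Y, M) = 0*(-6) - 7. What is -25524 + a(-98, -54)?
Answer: -51041/2 ≈ -25521.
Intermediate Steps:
a(Y, M) = 7/2 (a(Y, M) = -(0*(-6) - 7)/2 = -(0 - 7)/2 = -1/2*(-7) = 7/2)
-25524 + a(-98, -54) = -25524 + 7/2 = -51041/2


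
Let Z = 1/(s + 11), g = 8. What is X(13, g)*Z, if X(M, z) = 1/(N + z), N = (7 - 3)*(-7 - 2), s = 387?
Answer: -1/11144 ≈ -8.9734e-5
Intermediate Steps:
N = -36 (N = 4*(-9) = -36)
Z = 1/398 (Z = 1/(387 + 11) = 1/398 ≈ 0.0025126)
X(M, z) = 1/(-36 + z)
X(13, g)*Z = (1/398)/(-36 + 8) = (1/398)/(-28) = -1/28*1/398 = -1/11144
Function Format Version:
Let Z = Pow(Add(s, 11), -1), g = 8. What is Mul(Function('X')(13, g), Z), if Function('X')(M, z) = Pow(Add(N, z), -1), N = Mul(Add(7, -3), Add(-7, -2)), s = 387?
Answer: Rational(-1, 11144) ≈ -8.9734e-5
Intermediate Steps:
N = -36 (N = Mul(4, -9) = -36)
Z = Rational(1, 398) (Z = Pow(Add(387, 11), -1) = Pow(398, -1) = Rational(1, 398) ≈ 0.0025126)
Function('X')(M, z) = Pow(Add(-36, z), -1)
Mul(Function('X')(13, g), Z) = Mul(Pow(Add(-36, 8), -1), Rational(1, 398)) = Mul(Pow(-28, -1), Rational(1, 398)) = Mul(Rational(-1, 28), Rational(1, 398)) = Rational(-1, 11144)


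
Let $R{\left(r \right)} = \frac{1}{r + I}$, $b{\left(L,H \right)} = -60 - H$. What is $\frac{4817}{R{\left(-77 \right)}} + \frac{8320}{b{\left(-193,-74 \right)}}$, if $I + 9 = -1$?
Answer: $- \frac{2929393}{7} \approx -4.1848 \cdot 10^{5}$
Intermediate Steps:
$I = -10$ ($I = -9 - 1 = -10$)
$R{\left(r \right)} = \frac{1}{-10 + r}$ ($R{\left(r \right)} = \frac{1}{r - 10} = \frac{1}{-10 + r}$)
$\frac{4817}{R{\left(-77 \right)}} + \frac{8320}{b{\left(-193,-74 \right)}} = \frac{4817}{\frac{1}{-10 - 77}} + \frac{8320}{-60 - -74} = \frac{4817}{\frac{1}{-87}} + \frac{8320}{-60 + 74} = \frac{4817}{- \frac{1}{87}} + \frac{8320}{14} = 4817 \left(-87\right) + 8320 \cdot \frac{1}{14} = -419079 + \frac{4160}{7} = - \frac{2929393}{7}$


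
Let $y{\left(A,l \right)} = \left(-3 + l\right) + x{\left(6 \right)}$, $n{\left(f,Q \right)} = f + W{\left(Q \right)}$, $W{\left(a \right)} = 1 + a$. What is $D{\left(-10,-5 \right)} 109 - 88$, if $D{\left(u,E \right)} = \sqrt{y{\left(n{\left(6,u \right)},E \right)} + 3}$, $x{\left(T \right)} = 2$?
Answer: $-88 + 109 i \sqrt{3} \approx -88.0 + 188.79 i$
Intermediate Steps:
$n{\left(f,Q \right)} = 1 + Q + f$ ($n{\left(f,Q \right)} = f + \left(1 + Q\right) = 1 + Q + f$)
$y{\left(A,l \right)} = -1 + l$ ($y{\left(A,l \right)} = \left(-3 + l\right) + 2 = -1 + l$)
$D{\left(u,E \right)} = \sqrt{2 + E}$ ($D{\left(u,E \right)} = \sqrt{\left(-1 + E\right) + 3} = \sqrt{2 + E}$)
$D{\left(-10,-5 \right)} 109 - 88 = \sqrt{2 - 5} \cdot 109 - 88 = \sqrt{-3} \cdot 109 - 88 = i \sqrt{3} \cdot 109 - 88 = 109 i \sqrt{3} - 88 = -88 + 109 i \sqrt{3}$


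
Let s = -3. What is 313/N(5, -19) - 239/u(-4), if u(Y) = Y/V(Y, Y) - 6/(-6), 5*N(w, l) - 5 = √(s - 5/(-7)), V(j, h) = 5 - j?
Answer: 2*(-4302*√7 + 10255*I)/(5*(-35*I + 4*√7)) ≈ -143.42 - 86.714*I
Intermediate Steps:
N(w, l) = 1 + 4*I*√7/35 (N(w, l) = 1 + √(-3 - 5/(-7))/5 = 1 + √(-3 - 5*(-⅐))/5 = 1 + √(-3 + 5/7)/5 = 1 + √(-16/7)/5 = 1 + (4*I*√7/7)/5 = 1 + 4*I*√7/35)
u(Y) = 1 + Y/(5 - Y) (u(Y) = Y/(5 - Y) - 6/(-6) = Y/(5 - Y) - 6*(-⅙) = Y/(5 - Y) + 1 = 1 + Y/(5 - Y))
313/N(5, -19) - 239/u(-4) = 313/(1 + 4*I*√7/35) - 239/((-5/(-5 - 4))) = 313/(1 + 4*I*√7/35) - 239/((-5/(-9))) = 313/(1 + 4*I*√7/35) - 239/((-5*(-⅑))) = 313/(1 + 4*I*√7/35) - 239/5/9 = 313/(1 + 4*I*√7/35) - 239*9/5 = 313/(1 + 4*I*√7/35) - 2151/5 = -2151/5 + 313/(1 + 4*I*√7/35)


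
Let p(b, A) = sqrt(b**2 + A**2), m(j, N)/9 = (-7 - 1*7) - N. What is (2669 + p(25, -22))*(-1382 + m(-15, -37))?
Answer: -3136075 - 1175*sqrt(1109) ≈ -3.1752e+6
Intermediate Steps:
m(j, N) = -126 - 9*N (m(j, N) = 9*((-7 - 1*7) - N) = 9*((-7 - 7) - N) = 9*(-14 - N) = -126 - 9*N)
p(b, A) = sqrt(A**2 + b**2)
(2669 + p(25, -22))*(-1382 + m(-15, -37)) = (2669 + sqrt((-22)**2 + 25**2))*(-1382 + (-126 - 9*(-37))) = (2669 + sqrt(484 + 625))*(-1382 + (-126 + 333)) = (2669 + sqrt(1109))*(-1382 + 207) = (2669 + sqrt(1109))*(-1175) = -3136075 - 1175*sqrt(1109)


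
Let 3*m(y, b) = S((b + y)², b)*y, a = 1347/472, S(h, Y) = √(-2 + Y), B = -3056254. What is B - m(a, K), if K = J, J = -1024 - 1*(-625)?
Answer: -3056254 - 449*I*√401/472 ≈ -3.0563e+6 - 19.049*I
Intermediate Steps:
J = -399 (J = -1024 + 625 = -399)
K = -399
a = 1347/472 (a = 1347*(1/472) = 1347/472 ≈ 2.8538)
m(y, b) = y*√(-2 + b)/3 (m(y, b) = (√(-2 + b)*y)/3 = (y*√(-2 + b))/3 = y*√(-2 + b)/3)
B - m(a, K) = -3056254 - 1347*√(-2 - 399)/(3*472) = -3056254 - 1347*√(-401)/(3*472) = -3056254 - 1347*I*√401/(3*472) = -3056254 - 449*I*√401/472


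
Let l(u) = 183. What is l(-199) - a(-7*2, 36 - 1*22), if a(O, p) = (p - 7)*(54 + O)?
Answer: -97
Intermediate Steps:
a(O, p) = (-7 + p)*(54 + O)
l(-199) - a(-7*2, 36 - 1*22) = 183 - (-378 - (-49)*2 + 54*(36 - 1*22) + (-7*2)*(36 - 1*22)) = 183 - (-378 - 7*(-14) + 54*(36 - 22) - 14*(36 - 22)) = 183 - (-378 + 98 + 54*14 - 14*14) = 183 - (-378 + 98 + 756 - 196) = 183 - 1*280 = 183 - 280 = -97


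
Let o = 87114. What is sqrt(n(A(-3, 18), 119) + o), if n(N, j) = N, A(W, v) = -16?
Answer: sqrt(87098) ≈ 295.12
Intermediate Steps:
sqrt(n(A(-3, 18), 119) + o) = sqrt(-16 + 87114) = sqrt(87098)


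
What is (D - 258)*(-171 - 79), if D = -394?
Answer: 163000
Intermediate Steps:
(D - 258)*(-171 - 79) = (-394 - 258)*(-171 - 79) = -652*(-250) = 163000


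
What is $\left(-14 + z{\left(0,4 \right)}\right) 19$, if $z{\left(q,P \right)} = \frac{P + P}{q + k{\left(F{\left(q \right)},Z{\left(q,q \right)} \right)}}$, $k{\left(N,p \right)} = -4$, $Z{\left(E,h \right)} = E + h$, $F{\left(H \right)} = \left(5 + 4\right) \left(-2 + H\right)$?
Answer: $-304$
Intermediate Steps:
$F{\left(H \right)} = -18 + 9 H$ ($F{\left(H \right)} = 9 \left(-2 + H\right) = -18 + 9 H$)
$z{\left(q,P \right)} = \frac{2 P}{-4 + q}$ ($z{\left(q,P \right)} = \frac{P + P}{q - 4} = \frac{2 P}{-4 + q}$)
$\left(-14 + z{\left(0,4 \right)}\right) 19 = \left(-14 + 2 \cdot 4 \frac{1}{-4 + 0}\right) 19 = \left(-14 + 2 \cdot 4 \frac{1}{-4}\right) 19 = \left(-14 + 2 \cdot 4 \left(- \frac{1}{4}\right)\right) 19 = \left(-14 - 2\right) 19 = \left(-16\right) 19 = -304$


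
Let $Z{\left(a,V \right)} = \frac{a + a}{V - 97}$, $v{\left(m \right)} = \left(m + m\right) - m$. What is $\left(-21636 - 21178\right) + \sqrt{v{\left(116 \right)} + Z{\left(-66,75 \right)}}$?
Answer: $-42814 + \sqrt{122} \approx -42803.0$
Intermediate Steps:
$v{\left(m \right)} = m$ ($v{\left(m \right)} = 2 m - m = m$)
$Z{\left(a,V \right)} = \frac{2 a}{-97 + V}$
$\left(-21636 - 21178\right) + \sqrt{v{\left(116 \right)} + Z{\left(-66,75 \right)}} = \left(-21636 - 21178\right) + \sqrt{116 + 2 \left(-66\right) \frac{1}{-97 + 75}} = -42814 + \sqrt{116 + 2 \left(-66\right) \frac{1}{-22}} = -42814 + \sqrt{116 + 2 \left(-66\right) \left(- \frac{1}{22}\right)} = -42814 + \sqrt{116 + 6} = -42814 + \sqrt{122}$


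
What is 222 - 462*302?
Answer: -139302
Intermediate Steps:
222 - 462*302 = 222 - 139524 = -139302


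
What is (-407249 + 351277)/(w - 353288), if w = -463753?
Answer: 55972/817041 ≈ 0.068506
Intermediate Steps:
(-407249 + 351277)/(w - 353288) = (-407249 + 351277)/(-463753 - 353288) = -55972/(-817041) = -55972*(-1/817041) = 55972/817041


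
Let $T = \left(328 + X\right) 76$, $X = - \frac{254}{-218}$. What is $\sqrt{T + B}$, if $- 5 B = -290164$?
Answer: $\frac{2 \sqrt{6166933330}}{545} \approx 288.18$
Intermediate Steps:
$B = \frac{290164}{5}$ ($B = \left(- \frac{1}{5}\right) \left(-290164\right) = \frac{290164}{5} \approx 58033.0$)
$X = \frac{127}{109}$ ($X = \left(-254\right) \left(- \frac{1}{218}\right) = \frac{127}{109} \approx 1.1651$)
$T = \frac{2726804}{109}$ ($T = \left(328 + \frac{127}{109}\right) 76 = \frac{35879}{109} \cdot 76 = \frac{2726804}{109} \approx 25017.0$)
$\sqrt{T + B} = \sqrt{\frac{2726804}{109} + \frac{290164}{5}} = \sqrt{\frac{45261896}{545}} = \frac{2 \sqrt{6166933330}}{545}$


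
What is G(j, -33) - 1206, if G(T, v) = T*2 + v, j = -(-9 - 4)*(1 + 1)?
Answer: -1187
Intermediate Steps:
j = 26 (j = -(-13)*2 = -1*(-26) = 26)
G(T, v) = v + 2*T (G(T, v) = 2*T + v = v + 2*T)
G(j, -33) - 1206 = (-33 + 2*26) - 1206 = (-33 + 52) - 1206 = 19 - 1206 = -1187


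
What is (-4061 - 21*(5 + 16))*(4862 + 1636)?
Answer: -29253996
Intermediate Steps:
(-4061 - 21*(5 + 16))*(4862 + 1636) = (-4061 - 21*21)*6498 = (-4061 - 441)*6498 = -4502*6498 = -29253996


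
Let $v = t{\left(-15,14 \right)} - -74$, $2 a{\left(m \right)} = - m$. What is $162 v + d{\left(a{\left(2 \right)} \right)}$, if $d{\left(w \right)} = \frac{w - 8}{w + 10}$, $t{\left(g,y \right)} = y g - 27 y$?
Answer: $-83269$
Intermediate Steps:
$t{\left(g,y \right)} = - 27 y + g y$ ($t{\left(g,y \right)} = g y - 27 y = - 27 y + g y$)
$a{\left(m \right)} = - \frac{m}{2}$ ($a{\left(m \right)} = \frac{\left(-1\right) m}{2} = - \frac{m}{2}$)
$d{\left(w \right)} = \frac{-8 + w}{10 + w}$
$v = -514$ ($v = 14 \left(-27 - 15\right) - -74 = 14 \left(-42\right) + 74 = -588 + 74 = -514$)
$162 v + d{\left(a{\left(2 \right)} \right)} = 162 \left(-514\right) + \frac{-8 - 1}{10 - 1} = -83268 + \frac{-8 - 1}{10 - 1} = -83268 + \frac{1}{9} \left(-9\right) = -83268 - 1 = -83269$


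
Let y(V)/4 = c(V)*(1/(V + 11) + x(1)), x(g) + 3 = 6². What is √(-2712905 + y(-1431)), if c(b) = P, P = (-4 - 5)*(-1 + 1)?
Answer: I*√2712905 ≈ 1647.1*I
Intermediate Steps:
P = 0 (P = -9*0 = 0)
x(g) = 33 (x(g) = -3 + 6² = -3 + 36 = 33)
c(b) = 0
y(V) = 0 (y(V) = 4*(0*(1/(V + 11) + 33)) = 4*(0*(1/(11 + V) + 33)) = 4*(0*(33 + 1/(11 + V))) = 4*0 = 0)
√(-2712905 + y(-1431)) = √(-2712905 + 0) = √(-2712905) = I*√2712905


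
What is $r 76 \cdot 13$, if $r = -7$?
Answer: $-6916$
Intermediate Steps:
$r 76 \cdot 13 = \left(-7\right) 76 \cdot 13 = \left(-532\right) 13 = -6916$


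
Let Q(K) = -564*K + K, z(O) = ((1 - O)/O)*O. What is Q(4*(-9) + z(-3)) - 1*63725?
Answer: -45709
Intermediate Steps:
z(O) = 1 - O (z(O) = ((1 - O)/O)*O = 1 - O)
Q(K) = -563*K
Q(4*(-9) + z(-3)) - 1*63725 = -563*(4*(-9) + (1 - 1*(-3))) - 1*63725 = -563*(-36 + (1 + 3)) - 63725 = -563*(-36 + 4) - 63725 = -563*(-32) - 63725 = 18016 - 63725 = -45709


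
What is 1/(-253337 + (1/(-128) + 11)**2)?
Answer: -16384/4148693759 ≈ -3.9492e-6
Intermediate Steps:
1/(-253337 + (1/(-128) + 11)**2) = 1/(-253337 + (-1/128 + 11)**2) = 1/(-253337 + (1407/128)**2) = 1/(-253337 + 1979649/16384) = 1/(-4148693759/16384) = -16384/4148693759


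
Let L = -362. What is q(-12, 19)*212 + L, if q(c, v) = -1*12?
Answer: -2906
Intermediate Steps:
q(c, v) = -12
q(-12, 19)*212 + L = -12*212 - 362 = -2544 - 362 = -2906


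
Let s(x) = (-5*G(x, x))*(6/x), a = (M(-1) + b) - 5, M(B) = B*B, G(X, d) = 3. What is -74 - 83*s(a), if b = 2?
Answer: -3809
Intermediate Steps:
M(B) = B**2
a = -2 (a = ((-1)**2 + 2) - 5 = (1 + 2) - 5 = 3 - 5 = -2)
s(x) = -90/x (s(x) = (-5*3)*(6/x) = -90/x)
-74 - 83*s(a) = -74 - (-7470)/(-2) = -74 - (-7470)*(-1)/2 = -74 - 83*45 = -74 - 3735 = -3809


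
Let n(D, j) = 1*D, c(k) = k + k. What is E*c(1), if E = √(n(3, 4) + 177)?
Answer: 12*√5 ≈ 26.833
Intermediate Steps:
c(k) = 2*k
n(D, j) = D
E = 6*√5 (E = √(3 + 177) = √180 = 6*√5 ≈ 13.416)
E*c(1) = (6*√5)*(2*1) = (6*√5)*2 = 12*√5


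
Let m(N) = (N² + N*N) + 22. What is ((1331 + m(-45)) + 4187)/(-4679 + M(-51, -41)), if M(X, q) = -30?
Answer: -9590/4709 ≈ -2.0365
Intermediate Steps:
m(N) = 22 + 2*N² (m(N) = (N² + N²) + 22 = 2*N² + 22 = 22 + 2*N²)
((1331 + m(-45)) + 4187)/(-4679 + M(-51, -41)) = ((1331 + (22 + 2*(-45)²)) + 4187)/(-4679 - 30) = ((1331 + (22 + 2*2025)) + 4187)/(-4709) = ((1331 + (22 + 4050)) + 4187)*(-1/4709) = ((1331 + 4072) + 4187)*(-1/4709) = (5403 + 4187)*(-1/4709) = 9590*(-1/4709) = -9590/4709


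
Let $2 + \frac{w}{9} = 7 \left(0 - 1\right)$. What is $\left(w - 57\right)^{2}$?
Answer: $19044$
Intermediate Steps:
$w = -81$ ($w = -18 + 9 \cdot 7 \left(0 - 1\right) = -18 + 9 \cdot 7 \left(-1\right) = -18 + 9 \left(-7\right) = -18 - 63 = -81$)
$\left(w - 57\right)^{2} = \left(-81 - 57\right)^{2} = \left(-138\right)^{2} = 19044$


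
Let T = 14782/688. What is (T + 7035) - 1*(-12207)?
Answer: 6626639/344 ≈ 19264.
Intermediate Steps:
T = 7391/344 (T = 14782*(1/688) = 7391/344 ≈ 21.485)
(T + 7035) - 1*(-12207) = (7391/344 + 7035) - 1*(-12207) = 2427431/344 + 12207 = 6626639/344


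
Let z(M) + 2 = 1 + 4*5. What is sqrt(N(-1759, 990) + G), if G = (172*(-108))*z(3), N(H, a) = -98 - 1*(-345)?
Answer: 19*I*sqrt(977) ≈ 593.88*I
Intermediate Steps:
z(M) = 19 (z(M) = -2 + (1 + 4*5) = -2 + (1 + 20) = -2 + 21 = 19)
N(H, a) = 247 (N(H, a) = -98 + 345 = 247)
G = -352944 (G = (172*(-108))*19 = -18576*19 = -352944)
sqrt(N(-1759, 990) + G) = sqrt(247 - 352944) = sqrt(-352697) = 19*I*sqrt(977)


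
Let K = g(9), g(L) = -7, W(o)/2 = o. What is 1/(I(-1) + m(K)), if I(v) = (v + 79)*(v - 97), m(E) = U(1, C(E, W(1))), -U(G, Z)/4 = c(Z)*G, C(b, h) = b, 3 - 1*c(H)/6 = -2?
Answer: -1/7764 ≈ -0.00012880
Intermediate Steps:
W(o) = 2*o
c(H) = 30 (c(H) = 18 - 6*(-2) = 18 + 12 = 30)
K = -7
U(G, Z) = -120*G
m(E) = -120 (m(E) = -120*1 = -120)
I(v) = (-97 + v)*(79 + v) (I(v) = (79 + v)*(-97 + v) = (-97 + v)*(79 + v))
1/(I(-1) + m(K)) = 1/((-7663 + (-1)² - 18*(-1)) - 120) = 1/((-7663 + 1 + 18) - 120) = 1/(-7644 - 120) = 1/(-7764) = -1/7764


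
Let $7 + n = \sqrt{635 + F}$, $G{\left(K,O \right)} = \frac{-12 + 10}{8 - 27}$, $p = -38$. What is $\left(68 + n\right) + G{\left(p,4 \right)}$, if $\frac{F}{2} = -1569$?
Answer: $\frac{1161}{19} + i \sqrt{2503} \approx 61.105 + 50.03 i$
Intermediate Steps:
$F = -3138$ ($F = 2 \left(-1569\right) = -3138$)
$G{\left(K,O \right)} = \frac{2}{19}$ ($G{\left(K,O \right)} = - \frac{2}{-19} = \left(-2\right) \left(- \frac{1}{19}\right) = \frac{2}{19}$)
$n = -7 + i \sqrt{2503}$ ($n = -7 + \sqrt{635 - 3138} = -7 + \sqrt{-2503} = -7 + i \sqrt{2503} \approx -7.0 + 50.03 i$)
$\left(68 + n\right) + G{\left(p,4 \right)} = \left(68 - \left(7 - i \sqrt{2503}\right)\right) + \frac{2}{19} = \left(61 + i \sqrt{2503}\right) + \frac{2}{19} = \frac{1161}{19} + i \sqrt{2503}$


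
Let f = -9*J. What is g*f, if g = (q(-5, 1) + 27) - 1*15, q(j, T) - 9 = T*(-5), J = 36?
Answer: -5184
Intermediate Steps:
q(j, T) = 9 - 5*T (q(j, T) = 9 + T*(-5) = 9 - 5*T)
f = -324 (f = -9*36 = -324)
g = 16 (g = ((9 - 5*1) + 27) - 1*15 = ((9 - 5) + 27) - 15 = (4 + 27) - 15 = 31 - 15 = 16)
g*f = 16*(-324) = -5184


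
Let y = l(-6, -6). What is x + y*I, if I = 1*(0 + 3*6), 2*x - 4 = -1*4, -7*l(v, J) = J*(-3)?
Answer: -324/7 ≈ -46.286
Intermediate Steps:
l(v, J) = 3*J/7 (l(v, J) = -J*(-3)/7 = -(-3)*J/7 = 3*J/7)
y = -18/7 (y = (3/7)*(-6) = -18/7 ≈ -2.5714)
x = 0 (x = 2 + (-1*4)/2 = 2 + (½)*(-4) = 2 - 2 = 0)
I = 18 (I = 1*(0 + 18) = 1*18 = 18)
x + y*I = 0 - 18/7*18 = 0 - 324/7 = -324/7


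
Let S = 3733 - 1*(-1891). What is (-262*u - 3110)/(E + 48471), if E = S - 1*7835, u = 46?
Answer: -2527/7710 ≈ -0.32776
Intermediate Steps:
S = 5624 (S = 3733 + 1891 = 5624)
E = -2211 (E = 5624 - 1*7835 = 5624 - 7835 = -2211)
(-262*u - 3110)/(E + 48471) = (-262*46 - 3110)/(-2211 + 48471) = (-12052 - 3110)/46260 = -15162*1/46260 = -2527/7710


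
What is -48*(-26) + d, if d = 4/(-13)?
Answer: 16220/13 ≈ 1247.7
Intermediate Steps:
d = -4/13 (d = 4*(-1/13) = -4/13 ≈ -0.30769)
-48*(-26) + d = -48*(-26) - 4/13 = 1248 - 4/13 = 16220/13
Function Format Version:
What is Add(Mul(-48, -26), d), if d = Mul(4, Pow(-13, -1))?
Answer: Rational(16220, 13) ≈ 1247.7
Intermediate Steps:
d = Rational(-4, 13) (d = Mul(4, Rational(-1, 13)) = Rational(-4, 13) ≈ -0.30769)
Add(Mul(-48, -26), d) = Add(Mul(-48, -26), Rational(-4, 13)) = Add(1248, Rational(-4, 13)) = Rational(16220, 13)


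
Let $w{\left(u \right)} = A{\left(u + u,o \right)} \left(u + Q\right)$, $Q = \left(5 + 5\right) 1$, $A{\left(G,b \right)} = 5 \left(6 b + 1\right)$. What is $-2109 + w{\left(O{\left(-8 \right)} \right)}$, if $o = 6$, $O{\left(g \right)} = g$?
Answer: $-1739$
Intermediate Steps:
$A{\left(G,b \right)} = 5 + 30 b$ ($A{\left(G,b \right)} = 5 \left(1 + 6 b\right) = 5 + 30 b$)
$Q = 10$ ($Q = 10 \cdot 1 = 10$)
$w{\left(u \right)} = 1850 + 185 u$ ($w{\left(u \right)} = \left(5 + 30 \cdot 6\right) \left(u + 10\right) = \left(5 + 180\right) \left(10 + u\right) = 185 \left(10 + u\right) = 1850 + 185 u$)
$-2109 + w{\left(O{\left(-8 \right)} \right)} = -2109 + \left(1850 + 185 \left(-8\right)\right) = -2109 + \left(1850 - 1480\right) = -2109 + 370 = -1739$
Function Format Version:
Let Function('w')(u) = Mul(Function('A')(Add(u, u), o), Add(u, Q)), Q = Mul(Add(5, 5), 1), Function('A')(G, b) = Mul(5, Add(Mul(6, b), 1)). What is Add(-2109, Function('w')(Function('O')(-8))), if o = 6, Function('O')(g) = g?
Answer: -1739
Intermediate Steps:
Function('A')(G, b) = Add(5, Mul(30, b)) (Function('A')(G, b) = Mul(5, Add(1, Mul(6, b))) = Add(5, Mul(30, b)))
Q = 10 (Q = Mul(10, 1) = 10)
Function('w')(u) = Add(1850, Mul(185, u)) (Function('w')(u) = Mul(Add(5, Mul(30, 6)), Add(u, 10)) = Mul(Add(5, 180), Add(10, u)) = Mul(185, Add(10, u)) = Add(1850, Mul(185, u)))
Add(-2109, Function('w')(Function('O')(-8))) = Add(-2109, Add(1850, Mul(185, -8))) = Add(-2109, Add(1850, -1480)) = Add(-2109, 370) = -1739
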